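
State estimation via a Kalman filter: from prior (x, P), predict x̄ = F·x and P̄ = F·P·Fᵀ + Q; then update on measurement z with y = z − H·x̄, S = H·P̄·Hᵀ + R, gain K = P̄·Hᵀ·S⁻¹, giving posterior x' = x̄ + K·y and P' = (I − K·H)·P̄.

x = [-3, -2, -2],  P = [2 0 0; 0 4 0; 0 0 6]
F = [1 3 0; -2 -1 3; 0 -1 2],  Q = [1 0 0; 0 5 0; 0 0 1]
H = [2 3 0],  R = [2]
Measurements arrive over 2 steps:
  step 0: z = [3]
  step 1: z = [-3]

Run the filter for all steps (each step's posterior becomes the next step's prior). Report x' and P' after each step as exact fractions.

step 0: x' = [-999/121, 785/121, 46/121], P' = [4539/121 -3022/121 -2028/121; -3022/121 10194/605 6824/605; -2028/121 6824/605 8329/605]
step 1: x' = [2627004/436931, -2184307/436931, -334197/39721], P' = [8675888/1310793 -5706874/1310793 -1053548/119163; -5706874/1310793 4044368/1310793 705988/119163; -1053548/119163 705988/119163 203543/10833]

step 0: x̄ = F·x = [-9, 2, -2]
step 0: P̄ = F·P·Fᵀ + Q = [39 -16 -12; -16 71 40; -12 40 29]
step 0: y = z − H·x̄ = [15]
step 0: S = H·P̄·Hᵀ + R = [605]
step 0: K = P̄·Hᵀ·S⁻¹ = [6/121; 181/605; 96/605]
step 0: x' = x̄ + K·y = [-999/121, 785/121, 46/121]
step 0: P' = (I − K·H)·P̄ = [4539/121 -3022/121 -2028/121; -3022/121 10194/605 6824/605; -2028/121 6824/605 8329/605]
step 1: x̄ = F·x = [1356/121, 1351/121, -63/11]
step 1: P̄ = F·P·Fᵀ + Q = [24386/605 60794/605 472/55; 60794/605 199256/605 3308/55; 472/55 3308/55 139/5]
step 1: y = z − H·x̄ = [-648/11]
step 1: S = H·P̄·Hᵀ + R = [21666/5]
step 1: K = P̄·Hᵀ·S⁻¹ = [10507/119163; 32698/119163; 494/10833]
step 1: x' = x̄ + K·y = [2627004/436931, -2184307/436931, -334197/39721]
step 1: P' = (I − K·H)·P̄ = [8675888/1310793 -5706874/1310793 -1053548/119163; -5706874/1310793 4044368/1310793 705988/119163; -1053548/119163 705988/119163 203543/10833]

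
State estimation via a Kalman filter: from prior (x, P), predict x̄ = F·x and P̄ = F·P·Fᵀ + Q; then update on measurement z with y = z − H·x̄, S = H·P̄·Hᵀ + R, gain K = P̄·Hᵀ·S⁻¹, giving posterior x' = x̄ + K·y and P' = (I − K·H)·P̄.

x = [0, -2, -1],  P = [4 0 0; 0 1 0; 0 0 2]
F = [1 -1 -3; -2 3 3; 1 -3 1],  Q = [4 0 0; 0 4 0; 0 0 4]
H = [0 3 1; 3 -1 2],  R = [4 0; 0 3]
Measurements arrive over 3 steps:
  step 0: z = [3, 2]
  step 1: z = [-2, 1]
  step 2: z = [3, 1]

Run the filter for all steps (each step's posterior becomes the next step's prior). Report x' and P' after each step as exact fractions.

step 0: x' = [-33659/27282, -163/27282, 79009/27282], P' = [72532/13641 28952/13641 -91778/13641; 28952/13641 16672/13641 -37042/13641; -91778/13641 -37042/13641 124372/13641]
step 1: x' = [2007833599/1967092408, -520667913/1967092408, -2373946651/1967092408], P' = [1717429313/491773102 644712161/491773102 -2106676277/491773102; 644712161/491773102 425347849/491773102 -801314725/491773102; -2106676277/491773102 -801314725/491773102 2873683081/491773102]
step 2: x' = [-2147809125547/1892291463615, 3218468633664/15769095530125, 36479184169476/15769095530125], P' = [1288773843148/378458292723 807586971704/630763821205 -2629979745124/630763821205; 807586971704/630763821205 13469299415016/15769095530125 -25059635273856/15769095530125; -2629979745124/630763821205 -25059635273856/15769095530125 89777994764796/15769095530125]

step 0: x̄ = F·x = [5, -9, 5]
step 0: P̄ = F·P·Fᵀ + Q = [27 -29 1; -29 47 -11; 1 -11 19]
step 0: y = z − H·x̄ = [25, -32]
step 0: S = H·P̄·Hᵀ + R = [380 -416; -416 599]
step 0: K = P̄·Hᵀ·S⁻¹ = [-2461/27282 1696/13641; 6487/27282 -1300/13641; 6623/27282 3484/13641]
step 0: x' = x̄ + K·y = [-33659/27282, -163/27282, 79009/27282]
step 0: P' = (I − K·H)·P̄ = [72532/13641 28952/13641 -91778/13641; 28952/13641 16672/13641 -37042/13641; -91778/13641 -37042/13641 124372/13641]
step 1: x̄ = F·x = [-270523/27282, 151928/13641, 45839/27282]
step 1: P̄ = F·P·Fᵀ + Q = [1533628/13641 -1551166/13641 -479156/13641; -1551166/13641 1701244/13641 469046/13641; -479156/13641 469046/13641 266500/13641]
step 1: y = z − H·x̄ = [-1011971/27282, 350343/9094]
step 1: S = H·P̄·Hᵀ + R = [18446536/13641 -5874488/4547; -5874488/4547 6097253/4547]
step 1: K = P̄·Hᵀ·S⁻¹ = [-86269897/983546204 49037204/245886551; 237364411/983546204 -15640136/245886551; 234869453/983546204 38108676/245886551]
step 1: x' = x̄ + K·y = [2007833599/1967092408, -520667913/1967092408, -2373946651/1967092408]
step 1: P' = (I − K·H)·P̄ = [1717429313/491773102 644712161/491773102 -2106676277/491773102; 644712161/491773102 425347849/491773102 -801314725/491773102; -2106676277/491773102 -801314725/491773102 2873683081/491773102]
step 2: x̄ = F·x = [9650341465/1967092408, -6349755445/983546204, 1195890687/1967092408]
step 2: P̄ = F·P·Fᵀ + Q = [36515762289/491773102 -18347399445/245886551 -10403590273/491773102; -18347399445/245886551 20823996186/245886551 4930840749/245886551; -10403590273/491773102 4930840749/245886551 7112598273/491773102]
step 2: y = z − H·x̄ = [42803919207/1967092408, -42075224251/1967092408]
step 2: S = H·P̄·Hᵀ + R = [443081711017/491773102 -422874333909/491773102; -422874333909/491773102 456094549443/491773102]
step 2: K = P̄·Hᵀ·S⁻¹ = [-51804707503/630763821205 376322753788/1892291463615; 3837065742798/15769095530125 -1006515694976/15769095530125; 3649772235807/15769095530125 2455714639716/15769095530125]
step 2: x' = x̄ + K·y = [-2147809125547/1892291463615, 3218468633664/15769095530125, 36479184169476/15769095530125]
step 2: P' = (I − K·H)·P̄ = [1288773843148/378458292723 807586971704/630763821205 -2629979745124/630763821205; 807586971704/630763821205 13469299415016/15769095530125 -25059635273856/15769095530125; -2629979745124/630763821205 -25059635273856/15769095530125 89777994764796/15769095530125]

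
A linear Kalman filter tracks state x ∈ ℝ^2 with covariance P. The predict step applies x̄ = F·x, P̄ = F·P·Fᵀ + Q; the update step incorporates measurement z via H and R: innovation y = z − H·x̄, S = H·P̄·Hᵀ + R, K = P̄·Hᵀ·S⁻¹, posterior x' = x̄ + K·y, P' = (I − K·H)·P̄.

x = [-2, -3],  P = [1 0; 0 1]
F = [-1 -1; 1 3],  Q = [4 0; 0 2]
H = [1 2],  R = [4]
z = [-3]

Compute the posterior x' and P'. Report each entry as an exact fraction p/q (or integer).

x̄ = F·x = [5, -11]
P̄ = F·P·Fᵀ + Q = [6 -4; -4 12]
y = z − H·x̄ = [14]
S = H·P̄·Hᵀ + R = [42]
K = P̄·Hᵀ·S⁻¹ = [-1/21; 10/21]
x' = x̄ + K·y = [13/3, -13/3]
P' = (I − K·H)·P̄ = [124/21 -64/21; -64/21 52/21]

x' = [13/3, -13/3]
P' = [124/21 -64/21; -64/21 52/21]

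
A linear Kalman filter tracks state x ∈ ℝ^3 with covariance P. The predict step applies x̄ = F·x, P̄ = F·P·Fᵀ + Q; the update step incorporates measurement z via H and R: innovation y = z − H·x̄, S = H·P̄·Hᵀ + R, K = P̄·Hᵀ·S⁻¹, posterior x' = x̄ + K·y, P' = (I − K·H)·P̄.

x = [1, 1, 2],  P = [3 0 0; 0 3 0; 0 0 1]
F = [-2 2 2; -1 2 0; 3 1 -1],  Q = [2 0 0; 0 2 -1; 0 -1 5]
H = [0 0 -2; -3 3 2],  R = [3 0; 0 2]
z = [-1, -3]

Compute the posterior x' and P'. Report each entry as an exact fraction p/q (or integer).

x̄ = F·x = [4, 1, 2]
P̄ = F·P·Fᵀ + Q = [30 18 -14; 18 17 -4; -14 -4 36]
y = z − H·x̄ = [3, 2]
S = H·P̄·Hᵀ + R = [147 -204; -204 365]
K = P̄·Hᵀ·S⁻¹ = [-2836/12039 -1232/4013; 676/12039 5/4013; -1824/4013 102/4013]
x' = x̄ + K·y = [10752/4013, 4699/4013, 2758/4013]
P' = (I − K·H)·P̄ = [204034/12039 198734/12039 1418/4013; 198734/12039 199420/12039 -338/4013; 1418/4013 -338/4013 2736/4013]

x' = [10752/4013, 4699/4013, 2758/4013]
P' = [204034/12039 198734/12039 1418/4013; 198734/12039 199420/12039 -338/4013; 1418/4013 -338/4013 2736/4013]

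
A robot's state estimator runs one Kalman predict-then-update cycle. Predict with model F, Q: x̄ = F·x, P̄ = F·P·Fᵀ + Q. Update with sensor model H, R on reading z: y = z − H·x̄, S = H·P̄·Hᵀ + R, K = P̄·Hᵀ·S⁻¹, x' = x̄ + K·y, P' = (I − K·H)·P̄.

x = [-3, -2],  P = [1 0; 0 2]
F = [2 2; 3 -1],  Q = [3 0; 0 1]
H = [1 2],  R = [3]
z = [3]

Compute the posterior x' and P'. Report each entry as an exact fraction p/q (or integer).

x̄ = F·x = [-10, -7]
P̄ = F·P·Fᵀ + Q = [15 2; 2 12]
y = z − H·x̄ = [27]
S = H·P̄·Hᵀ + R = [74]
K = P̄·Hᵀ·S⁻¹ = [19/74; 13/37]
x' = x̄ + K·y = [-227/74, 92/37]
P' = (I − K·H)·P̄ = [749/74 -173/37; -173/37 106/37]

x' = [-227/74, 92/37]
P' = [749/74 -173/37; -173/37 106/37]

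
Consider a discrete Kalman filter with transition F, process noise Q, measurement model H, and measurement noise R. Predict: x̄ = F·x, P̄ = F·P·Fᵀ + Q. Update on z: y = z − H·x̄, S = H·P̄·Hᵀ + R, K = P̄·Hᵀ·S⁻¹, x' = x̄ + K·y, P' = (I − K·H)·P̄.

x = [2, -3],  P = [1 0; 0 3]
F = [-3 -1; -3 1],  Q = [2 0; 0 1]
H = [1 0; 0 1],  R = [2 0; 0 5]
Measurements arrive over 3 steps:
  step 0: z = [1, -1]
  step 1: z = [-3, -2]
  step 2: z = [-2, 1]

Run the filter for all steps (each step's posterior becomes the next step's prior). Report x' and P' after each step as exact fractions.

step 0: x' = [17/21, -193/63], P' = [12/7 5/21; 5/21 215/63]
step 1: x' = [-32048/13351, -93859/26702], P' = [23752/13351 3785/13351; 3785/13351 95285/26702]
step 2: x' = [-681375/856087, -10461/1712174], P' = [10709992/5992609 1661255/5992609; 1661255/5992609 43049865/11985218]

step 0: x̄ = F·x = [-3, -9]
step 0: P̄ = F·P·Fᵀ + Q = [14 6; 6 13]
step 0: y = z − H·x̄ = [4, 8]
step 0: S = H·P̄·Hᵀ + R = [16 6; 6 18]
step 0: K = P̄·Hᵀ·S⁻¹ = [6/7 1/21; 5/42 43/63]
step 0: x' = x̄ + K·y = [17/21, -193/63]
step 0: P' = (I − K·H)·P̄ = [12/7 5/21; 5/21 215/63]
step 1: x̄ = F·x = [40/63, -346/63]
step 1: P̄ = F·P·Fᵀ + Q = [1403/63 757/63; 757/63 1160/63]
step 1: y = z − H·x̄ = [-229/63, 220/63]
step 1: S = H·P̄·Hᵀ + R = [1529/63 757/63; 757/63 1475/63]
step 1: K = P̄·Hᵀ·S⁻¹ = [11876/13351 757/13351; 3785/26702 19057/26702]
step 1: x' = x̄ + K·y = [-32048/13351, -93859/26702]
step 1: P' = (I − K·H)·P̄ = [23752/13351 3785/13351; 3785/13351 95285/26702]
step 2: x̄ = F·x = [286147/26702, 98429/26702]
step 2: P̄ = F·P·Fᵀ + Q = [621645/26702 332251/26702; 332251/26702 504103/26702]
step 2: y = z − H·x̄ = [-339551/26702, -71727/26702]
step 2: S = H·P̄·Hᵀ + R = [675049/26702 332251/26702; 332251/26702 637613/26702]
step 2: K = P̄·Hᵀ·S⁻¹ = [5354996/5992609 332251/5992609; 1661255/11985218 8609973/11985218]
step 2: x' = x̄ + K·y = [-681375/856087, -10461/1712174]
step 2: P' = (I − K·H)·P̄ = [10709992/5992609 1661255/5992609; 1661255/5992609 43049865/11985218]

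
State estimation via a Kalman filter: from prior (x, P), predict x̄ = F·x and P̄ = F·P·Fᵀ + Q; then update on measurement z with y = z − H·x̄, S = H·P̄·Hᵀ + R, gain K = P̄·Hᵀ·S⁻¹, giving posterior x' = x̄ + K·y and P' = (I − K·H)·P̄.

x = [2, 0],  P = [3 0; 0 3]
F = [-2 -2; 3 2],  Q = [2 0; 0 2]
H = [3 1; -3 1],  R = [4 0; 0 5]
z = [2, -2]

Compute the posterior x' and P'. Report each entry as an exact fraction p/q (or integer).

x̄ = F·x = [-4, 6]
P̄ = F·P·Fᵀ + Q = [26 -30; -30 41]
y = z − H·x̄ = [8, -20]
S = H·P̄·Hᵀ + R = [99 -193; -193 460]
K = P̄·Hᵀ·S⁻¹ = [1236/8291 -1428/8291; 2743/8291 3512/8291]
x' = x̄ + K·y = [5284/8291, 1450/8291]
P' = (I − K·H)·P̄ = [2014/8291 -1098/8291; -1098/8291 14266/8291]

x' = [5284/8291, 1450/8291]
P' = [2014/8291 -1098/8291; -1098/8291 14266/8291]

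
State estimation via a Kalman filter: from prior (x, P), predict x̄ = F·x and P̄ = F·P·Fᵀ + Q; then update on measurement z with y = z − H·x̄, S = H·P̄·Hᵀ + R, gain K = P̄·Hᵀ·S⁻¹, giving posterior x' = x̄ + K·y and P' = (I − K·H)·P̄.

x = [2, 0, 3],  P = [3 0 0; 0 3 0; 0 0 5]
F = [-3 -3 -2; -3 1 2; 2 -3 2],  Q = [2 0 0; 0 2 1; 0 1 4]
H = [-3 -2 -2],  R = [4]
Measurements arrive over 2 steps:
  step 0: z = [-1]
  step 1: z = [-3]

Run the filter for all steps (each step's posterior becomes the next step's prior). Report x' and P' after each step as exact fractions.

step 0: x̄ = F·x = [-12, 0, 10]
step 0: P̄ = F·P·Fᵀ + Q = [76 -2 -11; -2 52 -6; -11 -6 63]
step 0: y = z − H·x̄ = [-17]
step 0: S = H·P̄·Hᵀ + R = [944]
step 0: K = P̄·Hᵀ·S⁻¹ = [-101/472; -43/472; -81/944]
step 0: x' = x̄ + K·y = [-3947/472, 731/472, 10817/944]
step 0: P' = (I − K·H)·P̄ = [7735/236 -4815/236 -13373/472; -4815/236 10423/236 -6315/472; -13373/472 -6315/472 52911/944]
step 1: x̄ = F·x = [-1169/472, 23389/472, 365/236]
step 1: P̄ = F·P·Fᵀ + Q = [12007/236 -18195/236 23453/118; -18195/236 229919/236 -25747/118; 23453/118 -25747/118 55195/59]
step 1: y = z − H·x̄ = [43315/472]
step 1: S = H·P̄·Hᵀ + R = [1844383/236]
step 1: K = P̄·Hᵀ·S⁻¹ = [-93443/1844383; -302265/1844383; -479290/1844383]
step 1: x' = x̄ + K·y = [-13143151/1844383, 63656071/1844383, -41131455/1844383]
step 1: P' = (I − K·H)·P̄ = [56838612/1844383 -261877530/1844383 176806498/1844383; -261877530/1844383 1409722732/1844383 -1016301907/1844383; 176806498/1844383 -1016301907/1844383 752050740/1844383]

step 0: x' = [-3947/472, 731/472, 10817/944], P' = [7735/236 -4815/236 -13373/472; -4815/236 10423/236 -6315/472; -13373/472 -6315/472 52911/944]
step 1: x' = [-13143151/1844383, 63656071/1844383, -41131455/1844383], P' = [56838612/1844383 -261877530/1844383 176806498/1844383; -261877530/1844383 1409722732/1844383 -1016301907/1844383; 176806498/1844383 -1016301907/1844383 752050740/1844383]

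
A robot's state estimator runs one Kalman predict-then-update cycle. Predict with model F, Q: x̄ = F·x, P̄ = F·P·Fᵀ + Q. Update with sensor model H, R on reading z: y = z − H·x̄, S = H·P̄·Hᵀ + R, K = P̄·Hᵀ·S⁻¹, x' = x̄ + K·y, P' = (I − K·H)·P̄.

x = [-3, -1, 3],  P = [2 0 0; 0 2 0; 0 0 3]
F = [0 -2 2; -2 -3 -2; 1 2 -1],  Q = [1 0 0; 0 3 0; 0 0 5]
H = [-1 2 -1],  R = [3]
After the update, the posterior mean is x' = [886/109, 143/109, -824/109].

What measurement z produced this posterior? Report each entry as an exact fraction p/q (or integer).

z = [2]

x̄ = F·x = [8, 3, -8]
P̄ = F·P·Fᵀ + Q = [21 0 -14; 0 41 -10; -14 -10 18]
S = H·P̄·Hᵀ + R = [218]
K = P̄·Hᵀ·S⁻¹ = [-7/218; 46/109; -12/109]
x' − x̄ = [14/109, -184/109, 48/109] = K·y
y = (KᵀK)⁻¹·Kᵀ·(x' − x̄) = [-4]
z = y + H·x̄ = [-4] + [6] = [2]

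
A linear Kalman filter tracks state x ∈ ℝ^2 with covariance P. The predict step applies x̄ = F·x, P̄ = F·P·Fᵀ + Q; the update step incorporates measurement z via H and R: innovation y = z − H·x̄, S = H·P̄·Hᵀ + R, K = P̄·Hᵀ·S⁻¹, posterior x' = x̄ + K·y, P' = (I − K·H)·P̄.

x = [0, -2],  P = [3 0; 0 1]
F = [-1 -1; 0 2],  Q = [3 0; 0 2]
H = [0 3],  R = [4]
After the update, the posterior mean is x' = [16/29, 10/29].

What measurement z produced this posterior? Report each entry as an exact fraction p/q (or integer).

z = [2]

x̄ = F·x = [2, -4]
P̄ = F·P·Fᵀ + Q = [7 -2; -2 6]
S = H·P̄·Hᵀ + R = [58]
K = P̄·Hᵀ·S⁻¹ = [-3/29; 9/29]
x' − x̄ = [-42/29, 126/29] = K·y
y = (KᵀK)⁻¹·Kᵀ·(x' − x̄) = [14]
z = y + H·x̄ = [14] + [-12] = [2]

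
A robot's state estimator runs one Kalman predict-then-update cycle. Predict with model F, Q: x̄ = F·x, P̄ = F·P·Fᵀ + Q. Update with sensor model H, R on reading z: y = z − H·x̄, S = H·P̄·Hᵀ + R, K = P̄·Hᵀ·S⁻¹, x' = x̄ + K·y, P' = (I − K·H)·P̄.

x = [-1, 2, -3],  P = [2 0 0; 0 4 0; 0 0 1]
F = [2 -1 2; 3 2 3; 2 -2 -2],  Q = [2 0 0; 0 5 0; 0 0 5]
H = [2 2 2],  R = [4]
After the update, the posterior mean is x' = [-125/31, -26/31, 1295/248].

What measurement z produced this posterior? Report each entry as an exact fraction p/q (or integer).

x̄ = F·x = [-10, -8, 0]
P̄ = F·P·Fᵀ + Q = [18 10 12; 10 48 -10; 12 -10 33]
S = H·P̄·Hᵀ + R = [496]
K = P̄·Hᵀ·S⁻¹ = [5/31; 6/31; 35/248]
x' − x̄ = [185/31, 222/31, 1295/248] = K·y
y = (KᵀK)⁻¹·Kᵀ·(x' − x̄) = [37]
z = y + H·x̄ = [37] + [-36] = [1]

z = [1]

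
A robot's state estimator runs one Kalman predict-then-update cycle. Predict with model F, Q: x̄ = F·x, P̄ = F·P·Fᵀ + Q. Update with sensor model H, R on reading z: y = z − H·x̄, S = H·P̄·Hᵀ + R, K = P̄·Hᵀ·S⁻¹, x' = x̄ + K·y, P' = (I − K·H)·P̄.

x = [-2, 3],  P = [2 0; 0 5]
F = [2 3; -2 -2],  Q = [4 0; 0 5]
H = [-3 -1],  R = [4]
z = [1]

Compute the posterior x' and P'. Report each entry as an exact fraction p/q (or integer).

x̄ = F·x = [5, -2]
P̄ = F·P·Fᵀ + Q = [57 -38; -38 33]
y = z − H·x̄ = [14]
S = H·P̄·Hᵀ + R = [322]
K = P̄·Hᵀ·S⁻¹ = [-19/46; 81/322]
x' = x̄ + K·y = [-18/23, 35/23]
P' = (I − K·H)·P̄ = [95/46 -209/46; -209/46 4065/322]

x' = [-18/23, 35/23]
P' = [95/46 -209/46; -209/46 4065/322]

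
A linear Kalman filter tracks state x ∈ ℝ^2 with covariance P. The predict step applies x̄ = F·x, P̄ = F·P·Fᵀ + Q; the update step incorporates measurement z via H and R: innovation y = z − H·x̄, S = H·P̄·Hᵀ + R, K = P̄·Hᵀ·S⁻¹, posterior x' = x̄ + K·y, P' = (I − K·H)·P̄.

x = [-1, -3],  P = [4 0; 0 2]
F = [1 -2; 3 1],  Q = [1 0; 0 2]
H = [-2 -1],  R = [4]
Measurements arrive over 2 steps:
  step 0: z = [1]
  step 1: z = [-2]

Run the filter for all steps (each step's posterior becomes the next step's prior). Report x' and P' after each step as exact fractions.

step 0: x̄ = F·x = [5, -6]
step 0: P̄ = F·P·Fᵀ + Q = [13 8; 8 40]
step 0: y = z − H·x̄ = [5]
step 0: S = H·P̄·Hᵀ + R = [128]
step 0: K = P̄·Hᵀ·S⁻¹ = [-17/64; -7/16]
step 0: x' = x̄ + K·y = [235/64, -131/16]
step 0: P' = (I − K·H)·P̄ = [127/32 -55/8; -55/8 31/2]
step 1: x̄ = F·x = [1283/64, 181/64]
step 1: P̄ = F·P·Fᵀ + Q = [3023/32 489/32; 489/32 383/32]
step 1: y = z − H·x̄ = [2619/64]
step 1: S = H·P̄·Hᵀ + R = [14559/32]
step 1: K = P̄·Hᵀ·S⁻¹ = [-6535/14559; -1361/14559]
step 1: x' = x̄ + K·y = [8146/4853, -4840/4853]
step 1: P' = (I − K·H)·P̄ = [40801/14559 -55462/14559; -55462/14559 116368/14559]

step 0: x' = [235/64, -131/16], P' = [127/32 -55/8; -55/8 31/2]
step 1: x' = [8146/4853, -4840/4853], P' = [40801/14559 -55462/14559; -55462/14559 116368/14559]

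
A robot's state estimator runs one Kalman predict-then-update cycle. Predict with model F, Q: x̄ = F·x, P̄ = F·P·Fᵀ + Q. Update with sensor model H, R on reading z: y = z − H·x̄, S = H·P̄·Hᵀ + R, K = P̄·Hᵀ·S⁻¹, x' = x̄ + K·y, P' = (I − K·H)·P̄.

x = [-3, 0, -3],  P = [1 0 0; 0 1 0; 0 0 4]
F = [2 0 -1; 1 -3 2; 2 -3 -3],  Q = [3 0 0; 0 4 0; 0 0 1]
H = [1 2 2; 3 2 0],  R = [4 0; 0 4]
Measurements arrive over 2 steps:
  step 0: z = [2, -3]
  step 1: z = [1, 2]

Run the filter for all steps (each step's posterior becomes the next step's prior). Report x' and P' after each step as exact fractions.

step 0: x̄ = F·x = [-3, -9, 3]
step 0: P̄ = F·P·Fᵀ + Q = [11 -6 16; -6 30 -13; 16 -13 50]
step 0: y = z − H·x̄ = [17, 24]
step 0: S = H·P̄·Hᵀ + R = [271 149; 149 151]
step 0: K = P̄·Hᵀ·S⁻¹ = [97/1170 67/1170; -203/1872 721/1872; 1289/2340 -931/2340]
step 0: x' = x̄ + K·y = [-253/1170, -2995/1872, 6589/2340]
step 0: P' = (I − K·H)·P̄ = [4228/585 -1255/117 4258/585; -1255/117 15781/936 -2741/234; 4258/585 -2741/234 5368/585]
step 1: x̄ = F·x = [-7601/2340, 31871/3120, -38191/9360]
step 1: P̄ = F·P·Fᵀ + Q = [7003/585 18391/390 32089/1170; 18391/390 225529/520 280511/1560; 32089/1170 280511/1560 443489/4680]
step 1: y = z − H·x̄ = [-1877/234, -13549/1560]
step 1: S = H·P̄·Hᵀ + R = [452405/117 118241/39; 118241/39 313619/130]
step 1: K = P̄·Hᵀ·S⁻¹ = [-791153/17721905 390182/3544381; 11850017/106331430 17745275/63798858; 39925729/106331430 -18419129/63798858]
step 1: x' = x̄ + K·y = [-68163922/17721905, 734258593/106331430, -487491409/106331430]
step 1: P' = (I − K·H)·P̄ = [85573184/17721905 -124457956/17721905 80089058/17721905; -124457956/17721905 1768908781/159497145 -1173297928/159497145; 80089058/17721905 -1173297928/159497145 932674354/159497145]

step 0: x' = [-253/1170, -2995/1872, 6589/2340], P' = [4228/585 -1255/117 4258/585; -1255/117 15781/936 -2741/234; 4258/585 -2741/234 5368/585]
step 1: x' = [-68163922/17721905, 734258593/106331430, -487491409/106331430], P' = [85573184/17721905 -124457956/17721905 80089058/17721905; -124457956/17721905 1768908781/159497145 -1173297928/159497145; 80089058/17721905 -1173297928/159497145 932674354/159497145]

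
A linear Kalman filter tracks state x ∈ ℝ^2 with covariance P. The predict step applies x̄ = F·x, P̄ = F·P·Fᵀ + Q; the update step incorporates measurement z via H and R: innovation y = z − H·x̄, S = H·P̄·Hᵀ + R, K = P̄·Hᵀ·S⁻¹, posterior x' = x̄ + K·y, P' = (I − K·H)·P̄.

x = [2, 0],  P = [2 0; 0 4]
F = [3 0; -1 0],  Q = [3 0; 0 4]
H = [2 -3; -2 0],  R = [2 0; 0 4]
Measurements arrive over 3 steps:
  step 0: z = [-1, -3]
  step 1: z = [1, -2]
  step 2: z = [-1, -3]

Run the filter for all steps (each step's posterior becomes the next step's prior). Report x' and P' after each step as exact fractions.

step 0: x' = [705/532, 299/266], P' = [213/266 66/133; 66/133 69/133]
step 1: x' = [75054/69737, 23220/69737], P' = [108921/139474 33858/69737; 33858/69737 35774/69737]
step 2: x' = [189540969/143776372, 40269294/35944093], P' = [56091885/71888186 17438058/35944093; 17438058/35944093 18431638/35944093]

step 0: x̄ = F·x = [6, -2]
step 0: P̄ = F·P·Fᵀ + Q = [21 -6; -6 6]
step 0: y = z − H·x̄ = [-19, 9]
step 0: S = H·P̄·Hᵀ + R = [212 -120; -120 88]
step 0: K = P̄·Hᵀ·S⁻¹ = [15/266 -213/532; -75/266 -33/133]
step 0: x' = x̄ + K·y = [705/532, 299/266]
step 0: P' = (I − K·H)·P̄ = [213/266 66/133; 66/133 69/133]
step 1: x̄ = F·x = [2115/532, -705/532]
step 1: P̄ = F·P·Fᵀ + Q = [2715/266 -639/266; -639/266 1277/266]
step 1: y = z − H·x̄ = [-5813/532, 1583/266]
step 1: S = H·P̄·Hᵀ + R = [30553/266 -7347/133; -7347/133 5962/133]
step 1: K = P̄·Hᵀ·S⁻¹ = [7347/139474 -108921/278948; -19803/69737 -16929/69737]
step 1: x' = x̄ + K·y = [75054/69737, 23220/69737]
step 1: P' = (I − K·H)·P̄ = [108921/139474 33858/69737; 33858/69737 35774/69737]
step 2: x̄ = F·x = [225162/69737, -75054/69737]
step 2: P̄ = F·P·Fᵀ + Q = [1398711/139474 -326763/139474; -326763/139474 666817/139474]
step 2: y = z − H·x̄ = [-745223/69737, 241113/69737]
step 2: S = H·P̄·Hᵀ + R = [15796301/139474 -3777711/69737; -3777711/69737 3076370/69737]
step 2: K = P̄·Hᵀ·S⁻¹ = [3777711/71888186 -56091885/143776372; -10209399/35944093 -8719029/35944093]
step 2: x' = x̄ + K·y = [189540969/143776372, 40269294/35944093]
step 2: P' = (I − K·H)·P̄ = [56091885/71888186 17438058/35944093; 17438058/35944093 18431638/35944093]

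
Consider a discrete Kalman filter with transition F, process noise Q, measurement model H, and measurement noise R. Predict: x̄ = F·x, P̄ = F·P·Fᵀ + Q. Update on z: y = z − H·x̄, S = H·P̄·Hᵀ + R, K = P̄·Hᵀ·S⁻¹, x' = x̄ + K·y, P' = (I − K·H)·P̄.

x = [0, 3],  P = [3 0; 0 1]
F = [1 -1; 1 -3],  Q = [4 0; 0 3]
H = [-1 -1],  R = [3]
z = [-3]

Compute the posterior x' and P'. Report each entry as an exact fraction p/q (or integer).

x̄ = F·x = [-3, -9]
P̄ = F·P·Fᵀ + Q = [8 6; 6 15]
y = z − H·x̄ = [-15]
S = H·P̄·Hᵀ + R = [38]
K = P̄·Hᵀ·S⁻¹ = [-7/19; -21/38]
x' = x̄ + K·y = [48/19, -27/38]
P' = (I − K·H)·P̄ = [54/19 -33/19; -33/19 129/38]

x' = [48/19, -27/38]
P' = [54/19 -33/19; -33/19 129/38]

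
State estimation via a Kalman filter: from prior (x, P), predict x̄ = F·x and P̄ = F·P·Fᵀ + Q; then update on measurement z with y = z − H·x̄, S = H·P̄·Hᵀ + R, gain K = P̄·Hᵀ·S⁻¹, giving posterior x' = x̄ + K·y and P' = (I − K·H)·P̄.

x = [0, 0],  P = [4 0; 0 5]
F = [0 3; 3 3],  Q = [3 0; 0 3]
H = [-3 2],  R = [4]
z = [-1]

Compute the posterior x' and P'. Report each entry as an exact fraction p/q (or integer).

x̄ = F·x = [0, 0]
P̄ = F·P·Fᵀ + Q = [48 45; 45 84]
y = z − H·x̄ = [-1]
S = H·P̄·Hᵀ + R = [232]
K = P̄·Hᵀ·S⁻¹ = [-27/116; 33/232]
x' = x̄ + K·y = [27/116, -33/232]
P' = (I − K·H)·P̄ = [2055/58 6111/116; 6111/116 18399/232]

x' = [27/116, -33/232]
P' = [2055/58 6111/116; 6111/116 18399/232]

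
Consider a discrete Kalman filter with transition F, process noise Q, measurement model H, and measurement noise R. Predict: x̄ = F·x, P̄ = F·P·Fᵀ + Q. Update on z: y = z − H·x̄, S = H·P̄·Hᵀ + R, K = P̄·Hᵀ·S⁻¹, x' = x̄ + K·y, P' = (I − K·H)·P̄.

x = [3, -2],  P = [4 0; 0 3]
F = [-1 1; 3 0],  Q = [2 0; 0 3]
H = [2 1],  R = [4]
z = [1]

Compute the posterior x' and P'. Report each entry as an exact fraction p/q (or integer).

x̄ = F·x = [-5, 9]
P̄ = F·P·Fᵀ + Q = [9 -12; -12 39]
y = z − H·x̄ = [2]
S = H·P̄·Hᵀ + R = [31]
K = P̄·Hᵀ·S⁻¹ = [6/31; 15/31]
x' = x̄ + K·y = [-143/31, 309/31]
P' = (I − K·H)·P̄ = [243/31 -462/31; -462/31 984/31]

x' = [-143/31, 309/31]
P' = [243/31 -462/31; -462/31 984/31]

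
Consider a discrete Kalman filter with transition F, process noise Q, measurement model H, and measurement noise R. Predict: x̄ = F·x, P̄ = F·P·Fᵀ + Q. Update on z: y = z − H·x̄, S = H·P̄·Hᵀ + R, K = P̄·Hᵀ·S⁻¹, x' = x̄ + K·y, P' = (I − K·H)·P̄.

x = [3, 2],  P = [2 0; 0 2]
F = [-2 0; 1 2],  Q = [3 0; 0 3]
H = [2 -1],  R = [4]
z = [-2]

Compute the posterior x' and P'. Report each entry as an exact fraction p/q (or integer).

x̄ = F·x = [-6, 7]
P̄ = F·P·Fᵀ + Q = [11 -4; -4 13]
y = z − H·x̄ = [17]
S = H·P̄·Hᵀ + R = [77]
K = P̄·Hᵀ·S⁻¹ = [26/77; -3/11]
x' = x̄ + K·y = [-20/77, 26/11]
P' = (I − K·H)·P̄ = [171/77 34/11; 34/11 80/11]

x' = [-20/77, 26/11]
P' = [171/77 34/11; 34/11 80/11]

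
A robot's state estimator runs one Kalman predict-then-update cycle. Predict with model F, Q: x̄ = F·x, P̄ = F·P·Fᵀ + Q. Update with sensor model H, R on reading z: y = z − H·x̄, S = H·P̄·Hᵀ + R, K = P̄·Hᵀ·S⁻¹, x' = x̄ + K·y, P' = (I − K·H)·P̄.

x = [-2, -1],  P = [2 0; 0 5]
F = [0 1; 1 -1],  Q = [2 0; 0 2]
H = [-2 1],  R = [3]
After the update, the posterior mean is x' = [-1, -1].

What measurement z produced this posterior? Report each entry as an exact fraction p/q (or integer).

x̄ = F·x = [-1, -1]
P̄ = F·P·Fᵀ + Q = [7 -5; -5 9]
S = H·P̄·Hᵀ + R = [60]
K = P̄·Hᵀ·S⁻¹ = [-19/60; 19/60]
x' − x̄ = [0, 0] = K·y
y = (KᵀK)⁻¹·Kᵀ·(x' − x̄) = [0]
z = y + H·x̄ = [0] + [1] = [1]

z = [1]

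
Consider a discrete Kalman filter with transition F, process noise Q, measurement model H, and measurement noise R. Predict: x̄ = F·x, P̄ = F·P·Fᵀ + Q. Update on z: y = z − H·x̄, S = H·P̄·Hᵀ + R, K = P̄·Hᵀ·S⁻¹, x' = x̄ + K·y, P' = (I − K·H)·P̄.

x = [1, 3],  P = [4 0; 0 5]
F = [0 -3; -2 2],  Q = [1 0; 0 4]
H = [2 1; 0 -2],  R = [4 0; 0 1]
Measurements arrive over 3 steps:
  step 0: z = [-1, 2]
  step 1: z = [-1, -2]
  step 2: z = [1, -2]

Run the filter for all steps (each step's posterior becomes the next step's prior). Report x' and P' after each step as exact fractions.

step 0: x' = [-1763/7894, -3877/3947], P' = [4041/3947 -500/3947; -500/3947 980/3947]
step 1: x' = [-1491/36074, 269359/306629], P' = [1647/2122 -1864/18037; -1864/18037 74432/306629]
step 2: x' = [-57361239/83464397, 88922207/83464397], P' = [64607571/83464397 -8644562/83464397; -8644562/83464397 20201672/83464397]

step 0: x̄ = F·x = [-9, 4]
step 0: P̄ = F·P·Fᵀ + Q = [46 -30; -30 40]
step 0: y = z − H·x̄ = [13, 10]
step 0: S = H·P̄·Hᵀ + R = [108 40; 40 161]
step 0: K = P̄·Hᵀ·S⁻¹ = [3791/7894 1000/3947; -5/3947 -1960/3947]
step 0: x' = x̄ + K·y = [-1763/7894, -3877/3947]
step 0: P' = (I − K·H)·P̄ = [4041/3947 -500/3947; -500/3947 980/3947]
step 1: x̄ = F·x = [11631/3947, -5991/3947]
step 1: P̄ = F·P·Fᵀ + Q = [12767/3947 -8880/3947; -8880/3947 39872/3947]
step 1: y = z − H·x̄ = [-21218/3947, -19876/3947]
step 1: S = H·P̄·Hᵀ + R = [71208/3947 -44224/3947; -44224/3947 163435/3947]
step 1: K = P̄·Hᵀ·S⁻¹ = [26135/72148 3728/18037; 2764/306629 -148864/306629]
step 1: x' = x̄ + K·y = [-1491/36074, 269359/306629]
step 1: P' = (I − K·H)·P̄ = [1647/2122 -1864/18037; -1864/18037 74432/306629]
step 2: x̄ = F·x = [-808077/306629, 564065/306629]
step 2: P̄ = F·P·Fᵀ + Q = [976517/306629 -636720/306629; -636720/306629 2729714/306629]
step 2: y = z − H·x̄ = [1358718/306629, 514872/306629]
step 2: S = H·P̄·Hᵀ + R = [5315418/306629 -2912548/306629; -2912548/306629 11225485/306629]
step 2: K = P̄·Hᵀ·S⁻¹ = [1586455/4392863 17289124/83464397; 38323/4392863 -40403344/83464397]
step 2: x' = x̄ + K·y = [-57361239/83464397, 88922207/83464397]
step 2: P' = (I − K·H)·P̄ = [64607571/83464397 -8644562/83464397; -8644562/83464397 20201672/83464397]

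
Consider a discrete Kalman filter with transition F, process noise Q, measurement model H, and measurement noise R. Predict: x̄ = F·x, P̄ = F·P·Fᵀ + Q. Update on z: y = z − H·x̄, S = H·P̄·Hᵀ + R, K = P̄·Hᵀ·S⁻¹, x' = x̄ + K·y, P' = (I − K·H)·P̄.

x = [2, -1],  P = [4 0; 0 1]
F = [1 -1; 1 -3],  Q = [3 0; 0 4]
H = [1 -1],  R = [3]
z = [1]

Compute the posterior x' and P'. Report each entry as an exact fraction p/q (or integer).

x̄ = F·x = [3, 5]
P̄ = F·P·Fᵀ + Q = [8 7; 7 17]
y = z − H·x̄ = [3]
S = H·P̄·Hᵀ + R = [14]
K = P̄·Hᵀ·S⁻¹ = [1/14; -5/7]
x' = x̄ + K·y = [45/14, 20/7]
P' = (I − K·H)·P̄ = [111/14 54/7; 54/7 69/7]

x' = [45/14, 20/7]
P' = [111/14 54/7; 54/7 69/7]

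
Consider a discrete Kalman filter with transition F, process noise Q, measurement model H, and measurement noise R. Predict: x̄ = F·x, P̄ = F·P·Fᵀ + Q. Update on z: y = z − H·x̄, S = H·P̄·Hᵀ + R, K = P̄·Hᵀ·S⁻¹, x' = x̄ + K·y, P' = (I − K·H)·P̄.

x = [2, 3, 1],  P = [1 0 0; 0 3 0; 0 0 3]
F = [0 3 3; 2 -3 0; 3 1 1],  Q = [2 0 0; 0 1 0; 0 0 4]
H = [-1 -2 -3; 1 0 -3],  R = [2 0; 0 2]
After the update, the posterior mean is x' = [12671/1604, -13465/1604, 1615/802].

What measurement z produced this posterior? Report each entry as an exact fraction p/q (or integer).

z = [3, 2]

x̄ = F·x = [12, -5, 10]
P̄ = F·P·Fᵀ + Q = [56 -27 18; -27 32 -3; 18 -3 19]
S = H·P̄·Hᵀ + R = [321 151; 151 121]
K = P̄·Hᵀ·S⁻¹ = [-3539/8020 4549/8020; -67/1604 -155/1604; -123/802 -105/802]
x' − x̄ = [-6577/1604, -5445/1604, -6405/802] = K·y
y = (KᵀK)⁻¹·Kᵀ·(x' − x̄) = [35, 20]
z = y + H·x̄ = [35, 20] + [-32, -18] = [3, 2]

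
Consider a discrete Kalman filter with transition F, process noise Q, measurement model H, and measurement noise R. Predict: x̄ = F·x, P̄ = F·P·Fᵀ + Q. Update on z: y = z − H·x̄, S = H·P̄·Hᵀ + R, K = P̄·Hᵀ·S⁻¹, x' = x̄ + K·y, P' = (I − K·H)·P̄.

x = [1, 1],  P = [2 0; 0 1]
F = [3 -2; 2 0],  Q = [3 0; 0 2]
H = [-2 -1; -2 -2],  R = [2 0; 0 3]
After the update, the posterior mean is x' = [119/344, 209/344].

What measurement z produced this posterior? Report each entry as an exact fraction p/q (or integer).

z = [-2, -1]

x̄ = F·x = [1, 2]
P̄ = F·P·Fᵀ + Q = [25 12; 12 10]
S = H·P̄·Hᵀ + R = [160 192; 192 239]
K = P̄·Hᵀ·S⁻¹ = [-305/688 2/43; 161/688 -16/43]
x' − x̄ = [-225/344, -479/344] = K·y
y = (KᵀK)⁻¹·Kᵀ·(x' − x̄) = [2, 5]
z = y + H·x̄ = [2, 5] + [-4, -6] = [-2, -1]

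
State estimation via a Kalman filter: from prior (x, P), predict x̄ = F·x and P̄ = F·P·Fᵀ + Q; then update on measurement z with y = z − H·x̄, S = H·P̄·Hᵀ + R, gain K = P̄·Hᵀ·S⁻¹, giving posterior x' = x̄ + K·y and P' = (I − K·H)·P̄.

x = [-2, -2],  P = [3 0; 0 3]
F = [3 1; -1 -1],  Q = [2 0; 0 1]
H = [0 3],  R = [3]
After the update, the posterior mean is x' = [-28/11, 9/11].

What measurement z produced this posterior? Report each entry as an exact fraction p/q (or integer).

x̄ = F·x = [-8, 4]
P̄ = F·P·Fᵀ + Q = [32 -12; -12 7]
S = H·P̄·Hᵀ + R = [66]
K = P̄·Hᵀ·S⁻¹ = [-6/11; 7/22]
x' − x̄ = [60/11, -35/11] = K·y
y = (KᵀK)⁻¹·Kᵀ·(x' − x̄) = [-10]
z = y + H·x̄ = [-10] + [12] = [2]

z = [2]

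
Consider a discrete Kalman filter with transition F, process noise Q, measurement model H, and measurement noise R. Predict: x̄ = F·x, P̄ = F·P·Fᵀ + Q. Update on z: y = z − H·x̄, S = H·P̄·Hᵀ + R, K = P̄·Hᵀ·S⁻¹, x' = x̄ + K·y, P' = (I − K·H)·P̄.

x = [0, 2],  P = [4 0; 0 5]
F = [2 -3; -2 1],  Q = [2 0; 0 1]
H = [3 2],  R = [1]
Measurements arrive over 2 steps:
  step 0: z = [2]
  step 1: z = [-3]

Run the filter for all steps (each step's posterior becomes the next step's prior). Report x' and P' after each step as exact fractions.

step 0: x̄ = F·x = [-6, 2]
step 0: P̄ = F·P·Fᵀ + Q = [63 -31; -31 22]
step 0: y = z − H·x̄ = [16]
step 0: S = H·P̄·Hᵀ + R = [284]
step 0: K = P̄·Hᵀ·S⁻¹ = [127/284; -49/284]
step 0: x' = x̄ + K·y = [82/71, -54/71]
step 0: P' = (I − K·H)·P̄ = [1763/284 -2581/284; -2581/284 3847/284]
step 1: x̄ = F·x = [326/71, -218/71]
step 1: P̄ = F·P·Fᵀ + Q = [73215/284 -39241/284; -39241/284 21507/284]
step 1: y = z − H·x̄ = [-755/71]
step 1: S = H·P̄·Hᵀ + R = [274355/284]
step 1: K = P̄·Hᵀ·S⁻¹ = [141163/274355; -74709/274355]
step 1: x' = x̄ + K·y = [-48277/54871, -9589/54871]
step 1: P' = (I − K·H)·P̄ = [563059/274355 -774007/274355; -774007/274355 1123656/274355]

step 0: x' = [82/71, -54/71], P' = [1763/284 -2581/284; -2581/284 3847/284]
step 1: x' = [-48277/54871, -9589/54871], P' = [563059/274355 -774007/274355; -774007/274355 1123656/274355]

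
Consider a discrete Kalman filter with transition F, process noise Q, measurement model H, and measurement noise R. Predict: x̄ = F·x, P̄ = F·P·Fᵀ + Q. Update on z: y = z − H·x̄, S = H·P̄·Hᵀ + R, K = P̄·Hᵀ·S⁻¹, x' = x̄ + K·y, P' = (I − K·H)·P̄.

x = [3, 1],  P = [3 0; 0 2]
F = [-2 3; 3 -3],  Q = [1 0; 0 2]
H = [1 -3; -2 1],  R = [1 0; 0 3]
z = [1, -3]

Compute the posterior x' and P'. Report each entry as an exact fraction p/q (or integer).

x' = [10100/6353, 1306/6353]
P' = [4601/6353 1663/6353; 1663/6353 1268/6353]

x̄ = F·x = [-3, 6]
P̄ = F·P·Fᵀ + Q = [31 -36; -36 47]
y = z − H·x̄ = [22, -15]
S = H·P̄·Hᵀ + R = [671 -455; -455 318]
K = P̄·Hᵀ·S⁻¹ = [-388/6353 -2513/6353; -2141/6353 -686/6353]
x' = x̄ + K·y = [10100/6353, 1306/6353]
P' = (I − K·H)·P̄ = [4601/6353 1663/6353; 1663/6353 1268/6353]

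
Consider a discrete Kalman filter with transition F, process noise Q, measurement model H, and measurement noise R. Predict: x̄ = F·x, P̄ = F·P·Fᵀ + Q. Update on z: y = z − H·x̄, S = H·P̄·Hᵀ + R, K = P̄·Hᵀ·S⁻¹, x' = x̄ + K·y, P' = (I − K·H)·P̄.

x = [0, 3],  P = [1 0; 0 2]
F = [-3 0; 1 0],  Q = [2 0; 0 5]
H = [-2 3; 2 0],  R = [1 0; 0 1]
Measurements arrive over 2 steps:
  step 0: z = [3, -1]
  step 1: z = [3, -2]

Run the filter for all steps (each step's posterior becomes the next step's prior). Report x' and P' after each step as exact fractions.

step 0: x' = [-1141/2231, 1446/2231], P' = [524/2231 339/2231; 339/2231 462/2231]
step 1: x' = [-117995/134957, 383690/944699], P' = [30830/134957 20004/134957; 20004/134957 387183/1889398]

step 0: x̄ = F·x = [0, 0]
step 0: P̄ = F·P·Fᵀ + Q = [11 -3; -3 6]
step 0: y = z − H·x̄ = [3, -1]
step 0: S = H·P̄·Hᵀ + R = [135 -62; -62 45]
step 0: K = P̄·Hᵀ·S⁻¹ = [-31/2231 1048/2231; 708/2231 678/2231]
step 0: x' = x̄ + K·y = [-1141/2231, 1446/2231]
step 0: P' = (I − K·H)·P̄ = [524/2231 339/2231; 339/2231 462/2231]
step 1: x̄ = F·x = [3423/2231, -1141/2231]
step 1: P̄ = F·P·Fᵀ + Q = [9178/2231 -1572/2231; -1572/2231 11679/2231]
step 1: y = z − H·x̄ = [16962/2231, -11308/2231]
step 1: S = H·P̄·Hᵀ + R = [162918/2231 -46144/2231; -46144/2231 38943/2231]
step 1: K = P̄·Hᵀ·S⁻¹ = [-1648/134957 61660/134957; 601437/1889398 40008/134957]
step 1: x' = x̄ + K·y = [-117995/134957, 383690/944699]
step 1: P' = (I − K·H)·P̄ = [30830/134957 20004/134957; 20004/134957 387183/1889398]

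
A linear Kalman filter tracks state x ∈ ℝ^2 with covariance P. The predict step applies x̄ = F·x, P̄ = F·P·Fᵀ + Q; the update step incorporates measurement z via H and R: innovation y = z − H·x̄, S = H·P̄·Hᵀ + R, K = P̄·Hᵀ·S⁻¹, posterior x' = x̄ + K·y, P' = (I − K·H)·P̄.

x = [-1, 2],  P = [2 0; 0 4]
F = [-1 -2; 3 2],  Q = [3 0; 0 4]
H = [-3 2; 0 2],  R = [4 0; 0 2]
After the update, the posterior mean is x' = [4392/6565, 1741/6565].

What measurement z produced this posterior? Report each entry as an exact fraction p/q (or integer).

z = [-2, 1]

x̄ = F·x = [-3, 1]
P̄ = F·P·Fᵀ + Q = [21 -22; -22 38]
S = H·P̄·Hᵀ + R = [609 284; 284 154]
K = P̄·Hᵀ·S⁻¹ = [-1991/6565 1796/6565; 142/6565 2978/6565]
x' − x̄ = [24087/6565, -4824/6565] = K·y
y = (KᵀK)⁻¹·Kᵀ·(x' − x̄) = [-13, -1]
z = y + H·x̄ = [-13, -1] + [11, 2] = [-2, 1]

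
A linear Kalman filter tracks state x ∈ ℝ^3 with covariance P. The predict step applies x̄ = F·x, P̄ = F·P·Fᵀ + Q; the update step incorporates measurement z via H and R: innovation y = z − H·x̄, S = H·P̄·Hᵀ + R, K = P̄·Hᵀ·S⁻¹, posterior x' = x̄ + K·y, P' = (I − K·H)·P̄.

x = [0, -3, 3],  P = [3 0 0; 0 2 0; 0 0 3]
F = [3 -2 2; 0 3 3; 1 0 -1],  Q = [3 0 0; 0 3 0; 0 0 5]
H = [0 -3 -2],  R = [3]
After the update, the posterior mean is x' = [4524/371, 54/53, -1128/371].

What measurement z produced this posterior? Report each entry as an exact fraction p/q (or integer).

z = [3]

x̄ = F·x = [12, 0, -3]
P̄ = F·P·Fᵀ + Q = [50 6 3; 6 48 -9; 3 -9 11]
S = H·P̄·Hᵀ + R = [371]
K = P̄·Hᵀ·S⁻¹ = [-24/371; -18/53; 5/371]
x' − x̄ = [72/371, 54/53, -15/371] = K·y
y = (KᵀK)⁻¹·Kᵀ·(x' − x̄) = [-3]
z = y + H·x̄ = [-3] + [6] = [3]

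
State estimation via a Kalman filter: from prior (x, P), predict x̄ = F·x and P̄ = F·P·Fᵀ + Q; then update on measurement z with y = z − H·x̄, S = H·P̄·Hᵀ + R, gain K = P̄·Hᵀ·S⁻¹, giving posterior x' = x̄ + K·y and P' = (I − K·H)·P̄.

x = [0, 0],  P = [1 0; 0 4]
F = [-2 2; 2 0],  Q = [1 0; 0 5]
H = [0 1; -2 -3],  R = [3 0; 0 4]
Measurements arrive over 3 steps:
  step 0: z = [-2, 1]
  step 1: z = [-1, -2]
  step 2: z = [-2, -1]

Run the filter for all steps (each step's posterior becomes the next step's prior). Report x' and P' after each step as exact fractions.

step 0: x̄ = F·x = [0, 0]
step 0: P̄ = F·P·Fᵀ + Q = [21 -4; -4 9]
step 0: y = z − H·x̄ = [-2, 1]
step 0: S = H·P̄·Hᵀ + R = [12 -19; -19 121]
step 0: K = P̄·Hᵀ·S⁻¹ = [-1054/1091 -436/1091; 728/1091 -57/1091]
step 0: x' = x̄ + K·y = [1672/1091, -1513/1091]
step 0: P' = (I − K·H)·P̄ = [5615/1091 -3162/1091; -3162/1091 2184/1091]
step 1: x̄ = F·x = [-6370/1091, 3344/1091]
step 1: P̄ = F·P·Fᵀ + Q = [57583/1091 -35108/1091; -35108/1091 27915/1091]
step 1: y = z − H·x̄ = [-4435/1091, -4890/1091]
step 1: S = H·P̄·Hᵀ + R = [31188/1091 -13529/1091; -13529/1091 64635/1091]
step 1: K = P̄·Hᵀ·S⁻¹ = [-2201978/1679929 -716708/1679929; 1486024/1679929 -40587/1679929]
step 1: x' = x̄ + K·y = [2355020/1679929, -709774/1679929]
step 1: P' = (I − K·H)·P̄ = [11342317/1679929 -6605934/1679929; -6605934/1679929 4458072/1679929]
step 2: x̄ = F·x = [-6129588/1679929, 4710040/1679929]
step 2: P̄ = F·P·Fᵀ + Q = [117728957/1679929 -71793004/1679929; -71793004/1679929 53768913/1679929]
step 2: y = z − H·x̄ = [-8069898/1679929, 191015/1679929]
step 2: S = H·P̄·Hᵀ + R = [58808700/1679929 -17720731/1679929; -17720731/1679929 100039713/1679929]
step 2: K = P̄·Hᵀ·S⁻¹ = [-4487073166/3315128891 -1460203756/3315128891; 3015009752/3315128891 -53162193/3315128891]
step 2: x' = x̄ + K·y = [9292611580/3315128891, -5194616119/3315128891]
step 2: P' = (I − K·H)·P̄ = [23112236759/3315128891 -13461219498/3315128891; -13461219498/3315128891 9045029256/3315128891]

step 0: x' = [1672/1091, -1513/1091], P' = [5615/1091 -3162/1091; -3162/1091 2184/1091]
step 1: x' = [2355020/1679929, -709774/1679929], P' = [11342317/1679929 -6605934/1679929; -6605934/1679929 4458072/1679929]
step 2: x' = [9292611580/3315128891, -5194616119/3315128891], P' = [23112236759/3315128891 -13461219498/3315128891; -13461219498/3315128891 9045029256/3315128891]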